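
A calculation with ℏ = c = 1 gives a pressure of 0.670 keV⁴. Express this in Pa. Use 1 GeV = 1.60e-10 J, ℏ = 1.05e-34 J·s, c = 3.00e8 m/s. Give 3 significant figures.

1.40e13 Pa

Pressure is [E]/[L]³ = [E]⁴/(ℏc)³.
1 GeV⁴ → 1/(ℏc)³ × (1 GeV in J)⁴ = 2.10e37 Pa.
Convert the energy scale: 0.670 keV⁴ = 6.70e-25 GeV⁴.
Result: 6.70e-25 × 2.10e37 = 1.40e13 Pa.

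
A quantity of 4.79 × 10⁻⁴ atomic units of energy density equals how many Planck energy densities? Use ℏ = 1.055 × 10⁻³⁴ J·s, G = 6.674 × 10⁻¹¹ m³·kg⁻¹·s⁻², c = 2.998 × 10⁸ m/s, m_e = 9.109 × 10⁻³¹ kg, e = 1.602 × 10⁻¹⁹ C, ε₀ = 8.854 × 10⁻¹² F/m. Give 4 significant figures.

3.029 × 10⁻¹⁰⁴

atomic unit of energy density: u_au = E_h/a₀³ = m_e⁴e¹⁰/((4πε₀)⁵ℏ⁸) = 2.929 × 10¹³ J/m³
Planck energy density: u_P = c⁷/(ℏG²) = 4.632 × 10¹¹³ J/m³
4.79 × 10⁻⁴ × 2.929 × 10¹³ / 4.632 × 10¹¹³ = 3.029 × 10⁻¹⁰⁴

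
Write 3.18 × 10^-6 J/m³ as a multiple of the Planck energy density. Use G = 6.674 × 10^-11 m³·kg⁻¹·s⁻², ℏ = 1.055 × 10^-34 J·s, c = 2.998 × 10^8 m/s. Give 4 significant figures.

Planck energy density: u_P = c⁷/(ℏG²) = 4.632 × 10^113 J/m³.
3.18 × 10^-6 / 4.632 × 10^113 = 6.865 × 10^-120

6.865 × 10^-120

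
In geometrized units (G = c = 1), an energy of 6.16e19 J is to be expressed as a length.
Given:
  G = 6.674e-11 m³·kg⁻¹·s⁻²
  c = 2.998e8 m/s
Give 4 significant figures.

Energy → length via G/c⁴.
6.16e19 J × (G/c⁴) = 5.089e-25 m

5.089e-25 m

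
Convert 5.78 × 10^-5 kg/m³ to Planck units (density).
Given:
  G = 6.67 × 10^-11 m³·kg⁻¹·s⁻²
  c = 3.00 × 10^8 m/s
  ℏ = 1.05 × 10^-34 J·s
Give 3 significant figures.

Planck density: ρ_P = c⁵/(ℏG²) = 5.20 × 10^96 kg/m³.
5.78 × 10^-5 / 5.20 × 10^96 = 1.11 × 10^-101

1.11 × 10^-101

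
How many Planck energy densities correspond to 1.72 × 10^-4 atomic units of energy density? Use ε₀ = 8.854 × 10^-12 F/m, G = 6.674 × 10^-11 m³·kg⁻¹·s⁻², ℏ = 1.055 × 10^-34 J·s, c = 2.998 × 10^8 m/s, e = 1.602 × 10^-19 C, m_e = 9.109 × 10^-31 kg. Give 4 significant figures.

atomic unit of energy density: u_au = E_h/a₀³ = m_e⁴e¹⁰/((4πε₀)⁵ℏ⁸) = 2.929 × 10^13 J/m³
Planck energy density: u_P = c⁷/(ℏG²) = 4.632 × 10^113 J/m³
1.72 × 10^-4 × 2.929 × 10^13 / 4.632 × 10^113 = 1.088 × 10^-104

1.088 × 10^-104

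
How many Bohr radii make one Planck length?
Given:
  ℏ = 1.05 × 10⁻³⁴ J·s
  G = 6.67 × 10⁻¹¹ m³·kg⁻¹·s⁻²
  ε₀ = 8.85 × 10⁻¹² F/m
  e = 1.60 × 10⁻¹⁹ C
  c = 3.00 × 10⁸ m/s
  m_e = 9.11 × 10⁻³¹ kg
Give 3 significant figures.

3.06 × 10⁻²⁵

Planck length: ℓ_P = √(ℏG/c³) = 1.61 × 10⁻³⁵ m
Bohr radius: a₀ = 4πε₀ℏ²/(m_e e²) = 5.26 × 10⁻¹¹ m
ratio = 1.61 × 10⁻³⁵ / 5.26 × 10⁻¹¹ = 3.06 × 10⁻²⁵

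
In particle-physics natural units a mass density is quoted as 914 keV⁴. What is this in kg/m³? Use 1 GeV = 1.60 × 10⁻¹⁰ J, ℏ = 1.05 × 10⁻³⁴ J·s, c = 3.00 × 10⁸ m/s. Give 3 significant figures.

0.213 kg/m³

Mass density is [E]/(c²[L]³) = [E]⁴/(ℏ³c⁵).
1 GeV⁴ → 1/(ℏ³c⁵) × (1 GeV in J)⁴ = 2.33 × 10²⁰ kg/m³.
Convert the energy scale: 914 keV⁴ = 9.14 × 10⁻²² GeV⁴.
Result: 9.14 × 10⁻²² × 2.33 × 10²⁰ = 0.213 kg/m³.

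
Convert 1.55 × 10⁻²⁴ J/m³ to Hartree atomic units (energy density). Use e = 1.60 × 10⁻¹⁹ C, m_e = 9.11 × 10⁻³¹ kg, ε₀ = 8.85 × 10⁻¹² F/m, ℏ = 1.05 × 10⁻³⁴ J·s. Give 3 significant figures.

5.14 × 10⁻³⁸

atomic unit of energy density: u_au = E_h/a₀³ = m_e⁴e¹⁰/((4πε₀)⁵ℏ⁸) = 3.01 × 10¹³ J/m³.
1.55 × 10⁻²⁴ / 3.01 × 10¹³ = 5.14 × 10⁻³⁸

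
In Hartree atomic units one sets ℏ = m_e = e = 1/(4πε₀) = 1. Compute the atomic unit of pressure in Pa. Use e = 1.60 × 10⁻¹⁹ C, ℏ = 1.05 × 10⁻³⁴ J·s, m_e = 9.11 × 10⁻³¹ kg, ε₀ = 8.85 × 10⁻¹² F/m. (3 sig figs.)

P_au = E_h/a₀³ = m_e⁴e¹⁰/((4πε₀)⁵ℏ⁸)
E_h = 4.38 × 10⁻¹⁸ J
a₀ = 5.26 × 10⁻¹¹ m
E_h/a₀³ = 3.01 × 10¹³ Pa

3.01 × 10¹³ Pa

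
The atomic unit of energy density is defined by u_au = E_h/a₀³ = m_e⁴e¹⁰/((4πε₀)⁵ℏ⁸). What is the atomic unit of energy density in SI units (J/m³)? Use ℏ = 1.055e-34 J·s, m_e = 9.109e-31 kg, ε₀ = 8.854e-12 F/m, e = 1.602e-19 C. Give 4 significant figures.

2.929e13 J/m³

u_au = E_h/a₀³ = m_e⁴e¹⁰/((4πε₀)⁵ℏ⁸)
E_h = 4.354e-18 J
a₀ = 5.297e-11 m
E_h/a₀³ = 2.929e13 J/m³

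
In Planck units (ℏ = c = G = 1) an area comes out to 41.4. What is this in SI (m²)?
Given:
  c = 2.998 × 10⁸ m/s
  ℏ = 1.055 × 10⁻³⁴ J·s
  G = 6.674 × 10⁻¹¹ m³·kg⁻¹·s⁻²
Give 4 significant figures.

One Planck area: A_P = ℏG/c³ = 2.613 × 10⁻⁷⁰ m².
41.4 × 2.613 × 10⁻⁷⁰ m² = 1.082 × 10⁻⁶⁸ m²

1.082 × 10⁻⁶⁸ m²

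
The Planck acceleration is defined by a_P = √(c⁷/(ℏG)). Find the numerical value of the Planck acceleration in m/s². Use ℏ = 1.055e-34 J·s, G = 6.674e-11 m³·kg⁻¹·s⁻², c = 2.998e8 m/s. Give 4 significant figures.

a_P = √(c⁷/(ℏG))
  = √(3.092e103)
  = 5.560e51 m/s²

5.560e51 m/s²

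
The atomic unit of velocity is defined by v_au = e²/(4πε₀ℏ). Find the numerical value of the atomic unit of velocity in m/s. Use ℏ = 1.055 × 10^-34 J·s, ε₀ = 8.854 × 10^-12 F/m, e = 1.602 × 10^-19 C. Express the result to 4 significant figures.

2.186 × 10^6 m/s

v_au = e²/(4πε₀ℏ)
  = 2.566 × 10^-38 / 1.174 × 10^-44
  = 2.186 × 10^6 m/s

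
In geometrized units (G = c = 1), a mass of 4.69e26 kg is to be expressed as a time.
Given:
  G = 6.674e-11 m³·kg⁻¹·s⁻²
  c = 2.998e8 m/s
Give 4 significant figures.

1.162e-9 s

Mass → time via G/c³.
4.69e26 kg × (G/c³) = 1.162e-9 s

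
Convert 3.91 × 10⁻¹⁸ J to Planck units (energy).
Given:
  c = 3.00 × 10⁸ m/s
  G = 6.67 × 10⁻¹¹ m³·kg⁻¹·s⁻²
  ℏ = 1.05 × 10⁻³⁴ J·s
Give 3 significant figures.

Planck energy: E_P = √(ℏc⁵/G) = 1.96 × 10⁹ J.
3.91 × 10⁻¹⁸ / 1.96 × 10⁹ = 2.00 × 10⁻²⁷

2.00 × 10⁻²⁷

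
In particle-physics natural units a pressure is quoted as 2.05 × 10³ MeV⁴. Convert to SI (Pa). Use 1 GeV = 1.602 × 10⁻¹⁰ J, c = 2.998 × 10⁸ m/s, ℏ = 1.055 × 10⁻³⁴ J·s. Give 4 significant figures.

Pressure is [E]/[L]³ = [E]⁴/(ℏc)³.
1 GeV⁴ → 1/(ℏc)³ × (1 GeV in J)⁴ = 2.082 × 10³⁷ Pa.
Convert the energy scale: 2.05 × 10³ MeV⁴ = 2.05 × 10⁻⁹ GeV⁴.
Result: 2.05 × 10⁻⁹ × 2.082 × 10³⁷ = 4.267 × 10²⁸ Pa.

4.267 × 10²⁸ Pa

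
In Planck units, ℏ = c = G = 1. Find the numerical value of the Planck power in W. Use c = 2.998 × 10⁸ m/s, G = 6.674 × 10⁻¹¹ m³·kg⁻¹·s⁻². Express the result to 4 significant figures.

3.629 × 10⁵² W

From ℏ = c = G = 1 the power scale is P_P = c⁵/G.
  = 2.422 × 10⁴² / 6.674 × 10⁻¹¹
  = 3.629 × 10⁵² W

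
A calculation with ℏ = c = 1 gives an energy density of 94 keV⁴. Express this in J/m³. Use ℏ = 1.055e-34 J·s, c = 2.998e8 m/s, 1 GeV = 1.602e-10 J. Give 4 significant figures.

[E]/[L]³ = [E]⁴/(ℏc)³; restore (ℏc)⁻³.
1 GeV⁴ → 1/(ℏc)³ × (1 GeV in J)⁴ = 2.082e37 J/m³.
Convert the energy scale: 94 keV⁴ = 9.40e-23 GeV⁴.
Result: 9.40e-23 × 2.082e37 = 1.957e15 J/m³.

1.957e15 J/m³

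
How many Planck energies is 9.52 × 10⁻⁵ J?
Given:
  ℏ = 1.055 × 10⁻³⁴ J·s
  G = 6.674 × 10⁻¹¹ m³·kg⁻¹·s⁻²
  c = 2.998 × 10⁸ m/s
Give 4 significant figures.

Planck energy: E_P = √(ℏc⁵/G) = 1.957 × 10⁹ J.
9.52 × 10⁻⁵ / 1.957 × 10⁹ = 4.865 × 10⁻¹⁴

4.865 × 10⁻¹⁴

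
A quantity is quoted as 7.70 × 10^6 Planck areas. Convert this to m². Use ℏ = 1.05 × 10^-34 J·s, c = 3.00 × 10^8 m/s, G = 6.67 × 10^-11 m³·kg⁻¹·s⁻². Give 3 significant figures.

One Planck area: A_P = ℏG/c³ = 2.59 × 10^-70 m².
7.70 × 10^6 × 2.59 × 10^-70 m² = 2.00 × 10^-63 m²

2.00 × 10^-63 m²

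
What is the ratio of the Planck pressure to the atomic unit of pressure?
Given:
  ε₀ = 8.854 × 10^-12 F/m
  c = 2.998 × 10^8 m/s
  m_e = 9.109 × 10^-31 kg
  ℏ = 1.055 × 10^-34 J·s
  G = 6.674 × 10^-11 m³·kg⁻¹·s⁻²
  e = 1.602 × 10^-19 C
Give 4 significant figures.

1.581 × 10^100

Planck pressure: p_P = c⁷/(ℏG²) = 4.632 × 10^113 Pa
atomic unit of pressure: P_au = E_h/a₀³ = m_e⁴e¹⁰/((4πε₀)⁵ℏ⁸) = 2.929 × 10^13 Pa
ratio = 4.632 × 10^113 / 2.929 × 10^13 = 1.581 × 10^100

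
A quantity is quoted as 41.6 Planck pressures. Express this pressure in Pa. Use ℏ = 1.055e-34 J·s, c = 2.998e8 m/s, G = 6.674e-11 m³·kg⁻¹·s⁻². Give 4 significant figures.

1.927e115 Pa

One Planck pressure: p_P = c⁷/(ℏG²) = 4.632e113 Pa.
41.6 × 4.632e113 Pa = 1.927e115 Pa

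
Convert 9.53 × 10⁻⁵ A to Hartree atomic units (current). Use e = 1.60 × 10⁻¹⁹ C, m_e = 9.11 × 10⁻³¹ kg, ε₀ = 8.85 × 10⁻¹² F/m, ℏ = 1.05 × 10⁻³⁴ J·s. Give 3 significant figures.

atomic unit of electric current: I_au = e E_h/ℏ = m_e e⁵/((4πε₀)²ℏ³) = 6.67 × 10⁻³ A.
9.53 × 10⁻⁵ / 6.67 × 10⁻³ = 0.0143

0.0143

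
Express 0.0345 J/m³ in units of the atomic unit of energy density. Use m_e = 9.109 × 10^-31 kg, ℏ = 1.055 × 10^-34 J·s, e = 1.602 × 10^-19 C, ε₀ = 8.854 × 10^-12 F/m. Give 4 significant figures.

1.178 × 10^-15

atomic unit of energy density: u_au = E_h/a₀³ = m_e⁴e¹⁰/((4πε₀)⁵ℏ⁸) = 2.929 × 10^13 J/m³.
0.0345 / 2.929 × 10^13 = 1.178 × 10^-15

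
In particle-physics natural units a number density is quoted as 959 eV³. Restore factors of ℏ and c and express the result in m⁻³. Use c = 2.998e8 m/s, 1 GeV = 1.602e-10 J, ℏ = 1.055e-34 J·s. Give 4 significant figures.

1.246e23 m⁻³

Number density is [L]⁻³ = [E]³/(ℏc)³.
1 GeV³ → 1/(ℏc)³ × (1 GeV in J)³ = 1.299e47 m⁻³.
Convert the energy scale: 959 eV³ = 9.59e-25 GeV³.
Result: 9.59e-25 × 1.299e47 = 1.246e23 m⁻³.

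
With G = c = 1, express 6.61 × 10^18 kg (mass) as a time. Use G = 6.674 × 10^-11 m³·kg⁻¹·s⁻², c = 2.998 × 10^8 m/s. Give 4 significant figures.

Mass → time via G/c³.
6.61 × 10^18 kg × (G/c³) = 1.637 × 10^-17 s

1.637 × 10^-17 s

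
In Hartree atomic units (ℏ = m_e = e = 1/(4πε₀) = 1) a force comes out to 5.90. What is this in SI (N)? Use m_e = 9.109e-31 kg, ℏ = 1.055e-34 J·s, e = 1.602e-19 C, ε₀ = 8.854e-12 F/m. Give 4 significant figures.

One atomic unit of force: F_au = E_h/a₀ = m_e²e⁶/((4πε₀)³ℏ⁴) = 8.220e-8 N.
5.90 × 8.220e-8 N = 4.850e-7 N

4.850e-7 N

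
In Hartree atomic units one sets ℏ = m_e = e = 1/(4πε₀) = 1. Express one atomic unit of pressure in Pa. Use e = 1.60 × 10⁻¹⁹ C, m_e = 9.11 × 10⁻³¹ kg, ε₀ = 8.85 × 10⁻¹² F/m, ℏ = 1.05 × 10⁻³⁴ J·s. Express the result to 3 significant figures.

P_au = E_h/a₀³ = m_e⁴e¹⁰/((4πε₀)⁵ℏ⁸)
E_h = 4.38 × 10⁻¹⁸ J
a₀ = 5.26 × 10⁻¹¹ m
E_h/a₀³ = 3.01 × 10¹³ Pa

3.01 × 10¹³ Pa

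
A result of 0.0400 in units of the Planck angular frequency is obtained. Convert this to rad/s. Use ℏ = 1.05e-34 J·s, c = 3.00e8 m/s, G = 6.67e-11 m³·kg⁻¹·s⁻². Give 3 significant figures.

One Planck angular frequency: ω_P = √(c⁵/(ℏG)) = 1.86e43 rad/s.
0.0400 × 1.86e43 rad/s = 7.45e41 rad/s

7.45e41 rad/s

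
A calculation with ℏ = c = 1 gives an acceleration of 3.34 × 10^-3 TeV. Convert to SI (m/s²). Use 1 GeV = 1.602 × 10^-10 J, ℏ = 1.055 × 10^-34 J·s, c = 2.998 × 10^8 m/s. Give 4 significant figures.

1.521 × 10^33 m/s²

Acceleration is [L]/[T]² = c·[E]/ℏ.
1 GeV → c/ℏ × (1 GeV in J) = 4.552 × 10^32 m/s².
Convert the energy scale: 3.34 × 10^-3 TeV = 3.34 GeV.
Result: 3.34 × 4.552 × 10^32 = 1.521 × 10^33 m/s².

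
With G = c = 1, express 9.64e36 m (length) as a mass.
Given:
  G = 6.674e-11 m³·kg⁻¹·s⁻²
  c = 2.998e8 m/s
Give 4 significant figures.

1.298e64 kg

Length → mass via c²/G.
9.64e36 m × (c²/G) = 1.298e64 kg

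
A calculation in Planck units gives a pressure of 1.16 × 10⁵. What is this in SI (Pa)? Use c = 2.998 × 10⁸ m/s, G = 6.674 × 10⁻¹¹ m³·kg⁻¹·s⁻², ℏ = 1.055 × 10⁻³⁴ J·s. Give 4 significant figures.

5.373 × 10¹¹⁸ Pa

One Planck pressure: p_P = c⁷/(ℏG²) = 4.632 × 10¹¹³ Pa.
1.16 × 10⁵ × 4.632 × 10¹¹³ Pa = 5.373 × 10¹¹⁸ Pa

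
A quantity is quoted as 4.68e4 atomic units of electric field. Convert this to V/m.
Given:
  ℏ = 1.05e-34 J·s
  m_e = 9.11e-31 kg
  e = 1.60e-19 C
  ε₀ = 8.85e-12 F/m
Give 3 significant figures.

2.44e16 V/m

One atomic unit of electric field: E_au = E_h/(e a₀) = m_e²e⁵/((4πε₀)³ℏ⁴) = 5.20e11 V/m.
4.68e4 × 5.20e11 V/m = 2.44e16 V/m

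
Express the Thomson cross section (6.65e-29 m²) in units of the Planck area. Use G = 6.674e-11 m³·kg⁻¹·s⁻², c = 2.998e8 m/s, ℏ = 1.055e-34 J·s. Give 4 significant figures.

Planck area: A_P = ℏG/c³ = 2.613e-70 m².
6.65e-29 / 2.613e-70 = 2.545e41

2.545e41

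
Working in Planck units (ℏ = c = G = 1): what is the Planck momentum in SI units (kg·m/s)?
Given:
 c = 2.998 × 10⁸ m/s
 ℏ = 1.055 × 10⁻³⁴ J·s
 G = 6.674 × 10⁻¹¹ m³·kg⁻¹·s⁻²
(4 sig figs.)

6.527 kg·m/s

The unique combination of the constants set to 1 with dimensions of momentum is p_P = √(ℏc³/G).
  = √(42.60)
  = 6.527 kg·m/s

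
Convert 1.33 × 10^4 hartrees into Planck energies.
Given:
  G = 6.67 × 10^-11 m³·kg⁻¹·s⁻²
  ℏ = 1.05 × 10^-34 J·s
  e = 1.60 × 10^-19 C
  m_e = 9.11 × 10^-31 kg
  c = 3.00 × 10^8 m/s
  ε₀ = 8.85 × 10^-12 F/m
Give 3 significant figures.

2.98 × 10^-23

hartree: E_h = m_e e⁴/(4πε₀ℏ)² = 4.38 × 10^-18 J
Planck energy: E_P = √(ℏc⁵/G) = 1.96 × 10^9 J
1.33 × 10^4 × 4.38 × 10^-18 / 1.96 × 10^9 = 2.98 × 10^-23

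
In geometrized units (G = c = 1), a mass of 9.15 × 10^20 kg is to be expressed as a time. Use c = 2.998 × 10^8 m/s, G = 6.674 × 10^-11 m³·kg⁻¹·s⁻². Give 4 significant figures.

2.266 × 10^-15 s

Mass → time via G/c³.
9.15 × 10^20 kg × (G/c³) = 2.266 × 10^-15 s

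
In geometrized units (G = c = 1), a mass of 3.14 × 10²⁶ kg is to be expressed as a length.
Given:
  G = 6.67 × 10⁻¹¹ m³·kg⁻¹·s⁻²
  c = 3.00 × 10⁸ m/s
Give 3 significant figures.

In G = c = 1 units mass has dimensions of length; the conversion factor is G/c².
3.14 × 10²⁶ kg × (G/c²) = 0.233 m

0.233 m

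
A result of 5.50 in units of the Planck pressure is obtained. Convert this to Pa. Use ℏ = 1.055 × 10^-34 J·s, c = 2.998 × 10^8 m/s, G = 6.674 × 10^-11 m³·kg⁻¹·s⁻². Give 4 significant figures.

2.548 × 10^114 Pa

One Planck pressure: p_P = c⁷/(ℏG²) = 4.632 × 10^113 Pa.
5.50 × 4.632 × 10^113 Pa = 2.548 × 10^114 Pa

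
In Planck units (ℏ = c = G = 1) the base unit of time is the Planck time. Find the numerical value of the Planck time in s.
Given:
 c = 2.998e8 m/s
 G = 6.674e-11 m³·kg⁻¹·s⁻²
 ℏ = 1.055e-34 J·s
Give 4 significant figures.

t_P = √(ℏG/c⁵)
  = √(2.907e-87)
  = 5.392e-44 s

5.392e-44 s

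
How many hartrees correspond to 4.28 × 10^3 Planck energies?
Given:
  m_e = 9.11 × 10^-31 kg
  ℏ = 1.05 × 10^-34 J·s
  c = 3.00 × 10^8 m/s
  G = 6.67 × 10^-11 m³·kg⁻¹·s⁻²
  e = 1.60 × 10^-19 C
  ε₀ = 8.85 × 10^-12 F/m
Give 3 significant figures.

1.91 × 10^30

Planck energy: E_P = √(ℏc⁵/G) = 1.96 × 10^9 J
hartree: E_h = m_e e⁴/(4πε₀ℏ)² = 4.38 × 10^-18 J
4.28 × 10^3 × 1.96 × 10^9 / 4.38 × 10^-18 = 1.91 × 10^30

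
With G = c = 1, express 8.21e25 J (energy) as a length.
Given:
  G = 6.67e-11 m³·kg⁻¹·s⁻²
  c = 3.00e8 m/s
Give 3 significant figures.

6.76e-19 m

Energy → length via G/c⁴.
8.21e25 J × (G/c⁴) = 6.76e-19 m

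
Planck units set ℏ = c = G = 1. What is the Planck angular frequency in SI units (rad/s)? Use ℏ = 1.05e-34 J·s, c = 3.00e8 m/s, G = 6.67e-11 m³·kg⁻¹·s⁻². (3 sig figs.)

From ℏ = c = G = 1 the angular frequency scale is ω_P = √(c⁵/(ℏG)).
  = √(3.47e86)
  = 1.86e43 rad/s

1.86e43 rad/s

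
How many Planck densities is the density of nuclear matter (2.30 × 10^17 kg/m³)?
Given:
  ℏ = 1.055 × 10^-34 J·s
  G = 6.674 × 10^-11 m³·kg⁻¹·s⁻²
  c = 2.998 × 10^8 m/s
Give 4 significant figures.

4.463 × 10^-80

Planck density: ρ_P = c⁵/(ℏG²) = 5.154 × 10^96 kg/m³.
2.30 × 10^17 / 5.154 × 10^96 = 4.463 × 10^-80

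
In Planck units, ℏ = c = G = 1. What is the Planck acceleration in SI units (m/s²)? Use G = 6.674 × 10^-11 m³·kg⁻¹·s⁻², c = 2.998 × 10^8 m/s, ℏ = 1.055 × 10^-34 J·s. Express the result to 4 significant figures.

Dimensional analysis gives a_P = √(c⁷/(ℏG)).
  = √(3.092 × 10^103)
  = 5.560 × 10^51 m/s²

5.560 × 10^51 m/s²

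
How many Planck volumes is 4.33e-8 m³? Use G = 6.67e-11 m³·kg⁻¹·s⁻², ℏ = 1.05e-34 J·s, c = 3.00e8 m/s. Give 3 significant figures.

Planck volume: V_P = (ℏG/c³)^(3/2) = 4.18e-105 m³.
4.33e-8 / 4.18e-105 = 1.04e97

1.04e97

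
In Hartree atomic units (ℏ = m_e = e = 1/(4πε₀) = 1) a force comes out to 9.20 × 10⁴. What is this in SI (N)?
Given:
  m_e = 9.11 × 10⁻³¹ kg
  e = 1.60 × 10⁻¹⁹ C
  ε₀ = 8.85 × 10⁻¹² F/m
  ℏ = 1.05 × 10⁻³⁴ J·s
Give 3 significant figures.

One atomic unit of force: F_au = E_h/a₀ = m_e²e⁶/((4πε₀)³ℏ⁴) = 8.33 × 10⁻⁸ N.
9.20 × 10⁴ × 8.33 × 10⁻⁸ N = 7.66 × 10⁻³ N

7.66 × 10⁻³ N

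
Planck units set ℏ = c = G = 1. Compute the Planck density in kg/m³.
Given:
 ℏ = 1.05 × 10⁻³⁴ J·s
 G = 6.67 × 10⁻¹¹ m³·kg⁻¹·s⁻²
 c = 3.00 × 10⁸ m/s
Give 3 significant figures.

5.20 × 10⁹⁶ kg/m³

From ℏ = c = G = 1 the density scale is ρ_P = c⁵/(ℏG²).
  = 2.43 × 10⁴² / 4.67 × 10⁻⁵⁵
  = 5.20 × 10⁹⁶ kg/m³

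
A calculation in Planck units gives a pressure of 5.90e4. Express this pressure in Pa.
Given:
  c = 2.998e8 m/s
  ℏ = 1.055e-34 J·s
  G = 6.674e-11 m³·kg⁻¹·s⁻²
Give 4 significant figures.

2.733e118 Pa

One Planck pressure: p_P = c⁷/(ℏG²) = 4.632e113 Pa.
5.90e4 × 4.632e113 Pa = 2.733e118 Pa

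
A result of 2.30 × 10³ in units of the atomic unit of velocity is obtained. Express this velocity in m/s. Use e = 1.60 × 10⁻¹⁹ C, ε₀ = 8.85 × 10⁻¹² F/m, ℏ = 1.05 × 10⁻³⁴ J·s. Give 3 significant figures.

5.04 × 10⁹ m/s

One atomic unit of velocity: v_au = e²/(4πε₀ℏ) = 2.19 × 10⁶ m/s.
2.30 × 10³ × 2.19 × 10⁶ m/s = 5.04 × 10⁹ m/s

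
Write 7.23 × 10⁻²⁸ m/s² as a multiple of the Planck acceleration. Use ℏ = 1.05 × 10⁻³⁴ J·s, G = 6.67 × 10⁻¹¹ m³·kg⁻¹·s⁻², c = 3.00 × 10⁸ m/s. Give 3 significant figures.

Planck acceleration: a_P = √(c⁷/(ℏG)) = 5.59 × 10⁵¹ m/s².
7.23 × 10⁻²⁸ / 5.59 × 10⁵¹ = 1.29 × 10⁻⁷⁹

1.29 × 10⁻⁷⁹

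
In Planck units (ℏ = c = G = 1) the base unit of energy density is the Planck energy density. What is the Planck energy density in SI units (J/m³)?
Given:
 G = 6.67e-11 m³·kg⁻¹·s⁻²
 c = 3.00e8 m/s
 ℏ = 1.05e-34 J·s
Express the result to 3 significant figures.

4.68e113 J/m³

u_P = c⁷/(ℏG²)
  = 2.19e59 / 4.67e-55
  = 4.68e113 J/m³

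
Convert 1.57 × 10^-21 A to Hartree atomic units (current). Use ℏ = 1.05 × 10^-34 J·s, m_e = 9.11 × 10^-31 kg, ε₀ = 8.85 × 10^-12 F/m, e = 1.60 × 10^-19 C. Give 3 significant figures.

atomic unit of electric current: I_au = e E_h/ℏ = m_e e⁵/((4πε₀)²ℏ³) = 6.67 × 10^-3 A.
1.57 × 10^-21 / 6.67 × 10^-3 = 2.35 × 10^-19

2.35 × 10^-19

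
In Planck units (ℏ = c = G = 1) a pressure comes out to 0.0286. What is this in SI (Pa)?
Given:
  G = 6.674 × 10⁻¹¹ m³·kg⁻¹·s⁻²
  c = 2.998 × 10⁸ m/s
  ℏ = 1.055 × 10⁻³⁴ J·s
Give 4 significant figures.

One Planck pressure: p_P = c⁷/(ℏG²) = 4.632 × 10¹¹³ Pa.
0.0286 × 4.632 × 10¹¹³ Pa = 1.325 × 10¹¹² Pa

1.325 × 10¹¹² Pa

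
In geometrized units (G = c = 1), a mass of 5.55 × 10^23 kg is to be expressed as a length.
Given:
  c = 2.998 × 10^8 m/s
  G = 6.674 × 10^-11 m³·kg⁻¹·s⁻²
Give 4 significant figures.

4.121 × 10^-4 m

In G = c = 1 units mass has dimensions of length; the conversion factor is G/c².
5.55 × 10^23 kg × (G/c²) = 4.121 × 10^-4 m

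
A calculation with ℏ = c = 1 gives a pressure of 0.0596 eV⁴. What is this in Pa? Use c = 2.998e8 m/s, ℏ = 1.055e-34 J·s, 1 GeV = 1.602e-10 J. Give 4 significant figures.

Pressure is [E]/[L]³ = [E]⁴/(ℏc)³.
1 GeV⁴ → 1/(ℏc)³ × (1 GeV in J)⁴ = 2.082e37 Pa.
Convert the energy scale: 0.0596 eV⁴ = 5.96e-38 GeV⁴.
Result: 5.96e-38 × 2.082e37 = 1.241 Pa.

1.241 Pa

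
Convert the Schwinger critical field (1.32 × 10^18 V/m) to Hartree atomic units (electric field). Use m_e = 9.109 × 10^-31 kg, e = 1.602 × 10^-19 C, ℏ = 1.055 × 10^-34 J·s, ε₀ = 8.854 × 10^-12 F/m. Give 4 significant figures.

2.573 × 10^6

atomic unit of electric field: E_au = E_h/(e a₀) = m_e²e⁵/((4πε₀)³ℏ⁴) = 5.131 × 10^11 V/m.
1.32 × 10^18 / 5.131 × 10^11 = 2.573 × 10^6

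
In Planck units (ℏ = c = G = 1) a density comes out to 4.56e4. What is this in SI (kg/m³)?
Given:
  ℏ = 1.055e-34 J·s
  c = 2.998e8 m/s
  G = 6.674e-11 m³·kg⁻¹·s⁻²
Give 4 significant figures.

One Planck density: ρ_P = c⁵/(ℏG²) = 5.154e96 kg/m³.
4.56e4 × 5.154e96 kg/m³ = 2.350e101 kg/m³

2.350e101 kg/m³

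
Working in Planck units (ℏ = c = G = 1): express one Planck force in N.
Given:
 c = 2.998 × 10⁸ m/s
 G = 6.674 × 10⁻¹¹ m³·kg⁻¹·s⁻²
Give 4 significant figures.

1.210 × 10⁴⁴ N

From ℏ = c = G = 1 the force scale is F_P = c⁴/G.
  = 8.078 × 10³³ / 6.674 × 10⁻¹¹
  = 1.210 × 10⁴⁴ N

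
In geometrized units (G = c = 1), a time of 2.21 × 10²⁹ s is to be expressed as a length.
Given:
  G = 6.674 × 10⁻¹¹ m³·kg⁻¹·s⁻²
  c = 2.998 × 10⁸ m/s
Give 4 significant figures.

6.626 × 10³⁷ m

Time → length via c.
2.21 × 10²⁹ s × (c) = 6.626 × 10³⁷ m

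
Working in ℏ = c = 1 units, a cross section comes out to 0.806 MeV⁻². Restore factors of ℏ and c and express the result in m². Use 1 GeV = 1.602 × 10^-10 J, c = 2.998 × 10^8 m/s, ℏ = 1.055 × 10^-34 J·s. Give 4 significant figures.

Area is [L]² = [E]⁻²·(ℏc)²; restore (ℏc)².
1 GeV⁻² → (ℏc)² × (1 GeV in J)⁻² = 3.898 × 10^-32 m².
Convert the energy scale: 0.806 MeV⁻² = 8.06 × 10^5 GeV⁻².
Result: 8.06 × 10^5 × 3.898 × 10^-32 = 3.142 × 10^-26 m².

3.142 × 10^-26 m²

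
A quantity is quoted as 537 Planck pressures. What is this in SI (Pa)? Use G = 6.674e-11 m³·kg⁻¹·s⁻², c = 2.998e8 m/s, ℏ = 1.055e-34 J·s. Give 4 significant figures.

One Planck pressure: p_P = c⁷/(ℏG²) = 4.632e113 Pa.
537 × 4.632e113 Pa = 2.488e116 Pa

2.488e116 Pa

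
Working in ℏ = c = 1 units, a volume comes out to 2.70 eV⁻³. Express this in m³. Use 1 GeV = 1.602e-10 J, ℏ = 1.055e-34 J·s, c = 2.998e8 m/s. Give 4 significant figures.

2.078e-20 m³

Volume is [L]³ = [E]⁻³·(ℏc)³.
1 GeV⁻³ → (ℏc)³ × (1 GeV in J)⁻³ = 7.696e-48 m³.
Convert the energy scale: 2.70 eV⁻³ = 2.70e27 GeV⁻³.
Result: 2.70e27 × 7.696e-48 = 2.078e-20 m³.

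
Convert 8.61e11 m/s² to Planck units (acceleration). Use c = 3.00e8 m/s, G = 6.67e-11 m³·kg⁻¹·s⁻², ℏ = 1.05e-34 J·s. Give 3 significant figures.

1.54e-40

Planck acceleration: a_P = √(c⁷/(ℏG)) = 5.59e51 m/s².
8.61e11 / 5.59e51 = 1.54e-40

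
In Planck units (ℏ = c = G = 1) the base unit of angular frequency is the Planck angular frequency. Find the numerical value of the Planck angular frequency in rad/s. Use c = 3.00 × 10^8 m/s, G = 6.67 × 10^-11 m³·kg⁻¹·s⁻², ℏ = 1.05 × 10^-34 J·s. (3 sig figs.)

ω_P = √(c⁵/(ℏG))
  = √(3.47 × 10^86)
  = 1.86 × 10^43 rad/s

1.86 × 10^43 rad/s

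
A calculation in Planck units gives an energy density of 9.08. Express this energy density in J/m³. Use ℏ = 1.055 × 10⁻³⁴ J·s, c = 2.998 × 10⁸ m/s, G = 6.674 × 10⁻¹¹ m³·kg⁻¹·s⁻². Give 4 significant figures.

4.206 × 10¹¹⁴ J/m³

One Planck energy density: u_P = c⁷/(ℏG²) = 4.632 × 10¹¹³ J/m³.
9.08 × 4.632 × 10¹¹³ J/m³ = 4.206 × 10¹¹⁴ J/m³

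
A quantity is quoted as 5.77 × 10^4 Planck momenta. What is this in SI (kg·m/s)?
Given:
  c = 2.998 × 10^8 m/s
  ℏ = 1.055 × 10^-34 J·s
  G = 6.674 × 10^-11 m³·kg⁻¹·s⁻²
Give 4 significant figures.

3.766 × 10^5 kg·m/s

One Planck momentum: p_P = √(ℏc³/G) = 6.527 kg·m/s.
5.77 × 10^4 × 6.527 kg·m/s = 3.766 × 10^5 kg·m/s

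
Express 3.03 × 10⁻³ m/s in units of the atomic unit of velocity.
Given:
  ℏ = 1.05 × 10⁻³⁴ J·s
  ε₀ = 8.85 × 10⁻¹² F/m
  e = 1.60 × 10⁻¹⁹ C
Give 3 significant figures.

atomic unit of velocity: v_au = e²/(4πε₀ℏ) = 2.19 × 10⁶ m/s.
3.03 × 10⁻³ / 2.19 × 10⁶ = 1.38 × 10⁻⁹

1.38 × 10⁻⁹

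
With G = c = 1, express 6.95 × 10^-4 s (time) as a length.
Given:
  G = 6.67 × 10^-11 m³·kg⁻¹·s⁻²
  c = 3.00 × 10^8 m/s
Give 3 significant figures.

2.08 × 10^5 m

Time → length via c.
6.95 × 10^-4 s × (c) = 2.08 × 10^5 m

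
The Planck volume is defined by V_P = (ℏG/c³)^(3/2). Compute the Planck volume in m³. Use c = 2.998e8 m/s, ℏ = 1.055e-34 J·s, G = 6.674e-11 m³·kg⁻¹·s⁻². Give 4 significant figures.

4.224e-105 m³

V_P = (ℏG/c³)^(3/2)
  = √(1.784e-209)
  = 4.224e-105 m³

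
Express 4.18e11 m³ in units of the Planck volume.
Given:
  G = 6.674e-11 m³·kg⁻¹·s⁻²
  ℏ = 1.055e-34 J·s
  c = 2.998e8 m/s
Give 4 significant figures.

Planck volume: V_P = (ℏG/c³)^(3/2) = 4.224e-105 m³.
4.18e11 / 4.224e-105 = 9.896e115

9.896e115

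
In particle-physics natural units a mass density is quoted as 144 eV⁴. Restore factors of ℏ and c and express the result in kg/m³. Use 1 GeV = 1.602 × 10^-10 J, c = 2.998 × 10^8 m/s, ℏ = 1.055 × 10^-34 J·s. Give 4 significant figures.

3.335 × 10^-14 kg/m³

Mass density is [E]/(c²[L]³) = [E]⁴/(ℏ³c⁵).
1 GeV⁴ → 1/(ℏ³c⁵) × (1 GeV in J)⁴ = 2.316 × 10^20 kg/m³.
Convert the energy scale: 144 eV⁴ = 1.44 × 10^-34 GeV⁴.
Result: 1.44 × 10^-34 × 2.316 × 10^20 = 3.335 × 10^-14 kg/m³.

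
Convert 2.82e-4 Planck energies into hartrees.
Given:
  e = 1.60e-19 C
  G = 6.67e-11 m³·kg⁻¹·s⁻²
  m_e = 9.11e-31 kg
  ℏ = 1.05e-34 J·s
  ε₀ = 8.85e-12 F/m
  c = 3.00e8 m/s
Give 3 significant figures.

1.26e23

Planck energy: E_P = √(ℏc⁵/G) = 1.96e9 J
hartree: E_h = m_e e⁴/(4πε₀ℏ)² = 4.38e-18 J
2.82e-4 × 1.96e9 / 4.38e-18 = 1.26e23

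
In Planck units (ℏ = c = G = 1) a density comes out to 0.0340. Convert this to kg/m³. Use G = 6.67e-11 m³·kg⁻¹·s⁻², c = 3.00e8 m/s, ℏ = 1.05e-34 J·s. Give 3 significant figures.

One Planck density: ρ_P = c⁵/(ℏG²) = 5.20e96 kg/m³.
0.0340 × 5.20e96 kg/m³ = 1.77e95 kg/m³

1.77e95 kg/m³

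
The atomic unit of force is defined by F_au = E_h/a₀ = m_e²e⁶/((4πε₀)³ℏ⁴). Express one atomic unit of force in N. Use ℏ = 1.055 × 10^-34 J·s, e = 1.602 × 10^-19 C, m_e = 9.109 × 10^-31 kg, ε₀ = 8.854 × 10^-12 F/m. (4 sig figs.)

8.220 × 10^-8 N

F_au = E_h/a₀ = m_e²e⁶/((4πε₀)³ℏ⁴)
E_h = 4.354 × 10^-18 J
a₀ = 5.297 × 10^-11 m
E_h/a₀ = 8.220 × 10^-8 N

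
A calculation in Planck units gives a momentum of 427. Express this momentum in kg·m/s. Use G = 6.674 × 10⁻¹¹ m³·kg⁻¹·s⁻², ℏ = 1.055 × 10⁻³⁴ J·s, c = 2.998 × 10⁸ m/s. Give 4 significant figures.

One Planck momentum: p_P = √(ℏc³/G) = 6.527 kg·m/s.
427 × 6.527 kg·m/s = 2.787 × 10³ kg·m/s

2.787 × 10³ kg·m/s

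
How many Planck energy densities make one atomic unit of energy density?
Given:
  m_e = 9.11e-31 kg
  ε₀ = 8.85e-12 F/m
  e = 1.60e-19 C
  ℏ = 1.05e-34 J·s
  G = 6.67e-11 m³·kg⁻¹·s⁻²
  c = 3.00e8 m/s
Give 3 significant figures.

6.44e-101

atomic unit of energy density: u_au = E_h/a₀³ = m_e⁴e¹⁰/((4πε₀)⁵ℏ⁸) = 3.01e13 J/m³
Planck energy density: u_P = c⁷/(ℏG²) = 4.68e113 J/m³
ratio = 3.01e13 / 4.68e113 = 6.44e-101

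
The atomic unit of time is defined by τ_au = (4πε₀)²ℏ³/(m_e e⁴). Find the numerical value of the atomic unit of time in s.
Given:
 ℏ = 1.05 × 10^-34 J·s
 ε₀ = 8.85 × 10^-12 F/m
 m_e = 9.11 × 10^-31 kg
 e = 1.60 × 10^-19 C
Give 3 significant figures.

2.40 × 10^-17 s

τ_au = (4πε₀)²ℏ³/(m_e e⁴)
E_h = 4.38 × 10^-18 J
ℏ/E_h = 2.40 × 10^-17 s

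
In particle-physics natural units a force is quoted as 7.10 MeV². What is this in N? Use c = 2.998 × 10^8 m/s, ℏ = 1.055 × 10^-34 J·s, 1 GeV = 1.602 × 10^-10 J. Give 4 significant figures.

5.761 N

Force is [E]/[L] = [E]²/(ℏc); restore (ℏc)⁻¹.
1 GeV² → 1/(ℏc) × (1 GeV in J)² = 8.114 × 10^5 N.
Convert the energy scale: 7.10 MeV² = 7.10 × 10^-6 GeV².
Result: 7.10 × 10^-6 × 8.114 × 10^5 = 5.761 N.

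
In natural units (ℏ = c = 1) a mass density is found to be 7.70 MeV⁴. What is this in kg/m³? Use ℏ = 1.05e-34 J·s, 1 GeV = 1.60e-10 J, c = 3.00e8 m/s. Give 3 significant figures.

1.79e9 kg/m³

Mass density is [E]/(c²[L]³) = [E]⁴/(ℏ³c⁵).
1 GeV⁴ → 1/(ℏ³c⁵) × (1 GeV in J)⁴ = 2.33e20 kg/m³.
Convert the energy scale: 7.70 MeV⁴ = 7.70e-12 GeV⁴.
Result: 7.70e-12 × 2.33e20 = 1.79e9 kg/m³.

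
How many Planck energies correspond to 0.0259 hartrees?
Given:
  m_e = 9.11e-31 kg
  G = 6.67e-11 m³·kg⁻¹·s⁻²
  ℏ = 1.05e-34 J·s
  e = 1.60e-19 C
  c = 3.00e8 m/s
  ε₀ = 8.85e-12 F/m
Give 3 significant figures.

5.80e-29

hartree: E_h = m_e e⁴/(4πε₀ℏ)² = 4.38e-18 J
Planck energy: E_P = √(ℏc⁵/G) = 1.96e9 J
0.0259 × 4.38e-18 / 1.96e9 = 5.80e-29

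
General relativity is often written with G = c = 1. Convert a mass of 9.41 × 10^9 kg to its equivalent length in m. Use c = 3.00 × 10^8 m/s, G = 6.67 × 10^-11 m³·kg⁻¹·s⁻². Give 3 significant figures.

6.97 × 10^-18 m

In G = c = 1 units mass has dimensions of length; the conversion factor is G/c².
9.41 × 10^9 kg × (G/c²) = 6.97 × 10^-18 m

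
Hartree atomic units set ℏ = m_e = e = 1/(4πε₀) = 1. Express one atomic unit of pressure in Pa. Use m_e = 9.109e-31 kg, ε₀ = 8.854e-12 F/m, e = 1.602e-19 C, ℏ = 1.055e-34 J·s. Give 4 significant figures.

2.929e13 Pa

Dimensional analysis gives P_au = E_h/a₀³ = m_e⁴e¹⁰/((4πε₀)⁵ℏ⁸).
E_h = 4.354e-18 J
a₀ = 5.297e-11 m
E_h/a₀³ = 2.929e13 Pa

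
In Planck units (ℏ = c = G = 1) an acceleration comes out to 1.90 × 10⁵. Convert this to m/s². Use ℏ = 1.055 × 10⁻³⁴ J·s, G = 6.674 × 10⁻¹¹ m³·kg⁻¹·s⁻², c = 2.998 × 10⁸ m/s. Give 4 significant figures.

1.056 × 10⁵⁷ m/s²

One Planck acceleration: a_P = √(c⁷/(ℏG)) = 5.560 × 10⁵¹ m/s².
1.90 × 10⁵ × 5.560 × 10⁵¹ m/s² = 1.056 × 10⁵⁷ m/s²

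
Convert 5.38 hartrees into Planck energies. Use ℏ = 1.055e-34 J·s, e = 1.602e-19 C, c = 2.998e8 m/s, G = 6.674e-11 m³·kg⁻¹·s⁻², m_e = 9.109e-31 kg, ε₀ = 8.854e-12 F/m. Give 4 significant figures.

1.197e-26

hartree: E_h = m_e e⁴/(4πε₀ℏ)² = 4.354e-18 J
Planck energy: E_P = √(ℏc⁵/G) = 1.957e9 J
5.38 × 4.354e-18 / 1.957e9 = 1.197e-26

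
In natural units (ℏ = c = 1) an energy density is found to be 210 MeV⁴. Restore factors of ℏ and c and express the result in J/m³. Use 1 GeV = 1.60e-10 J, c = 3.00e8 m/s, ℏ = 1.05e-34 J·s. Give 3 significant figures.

4.40e27 J/m³

[E]/[L]³ = [E]⁴/(ℏc)³; restore (ℏc)⁻³.
1 GeV⁴ → 1/(ℏc)³ × (1 GeV in J)⁴ = 2.10e37 J/m³.
Convert the energy scale: 210 MeV⁴ = 2.10e-10 GeV⁴.
Result: 2.10e-10 × 2.10e37 = 4.40e27 J/m³.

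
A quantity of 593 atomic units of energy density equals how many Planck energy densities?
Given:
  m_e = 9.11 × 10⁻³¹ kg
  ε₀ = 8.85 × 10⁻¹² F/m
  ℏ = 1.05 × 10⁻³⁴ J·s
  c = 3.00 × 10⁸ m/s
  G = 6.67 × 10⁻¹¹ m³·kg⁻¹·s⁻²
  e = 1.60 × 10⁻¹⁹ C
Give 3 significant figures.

3.82 × 10⁻⁹⁸

atomic unit of energy density: u_au = E_h/a₀³ = m_e⁴e¹⁰/((4πε₀)⁵ℏ⁸) = 3.01 × 10¹³ J/m³
Planck energy density: u_P = c⁷/(ℏG²) = 4.68 × 10¹¹³ J/m³
593 × 3.01 × 10¹³ / 4.68 × 10¹¹³ = 3.82 × 10⁻⁹⁸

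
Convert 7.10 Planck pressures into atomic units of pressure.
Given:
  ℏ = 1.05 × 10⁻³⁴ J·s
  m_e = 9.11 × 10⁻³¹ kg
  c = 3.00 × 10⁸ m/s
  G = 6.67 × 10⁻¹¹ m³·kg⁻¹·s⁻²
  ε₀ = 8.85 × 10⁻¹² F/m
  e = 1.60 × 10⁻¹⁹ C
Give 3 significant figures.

Planck pressure: p_P = c⁷/(ℏG²) = 4.68 × 10¹¹³ Pa
atomic unit of pressure: P_au = E_h/a₀³ = m_e⁴e¹⁰/((4πε₀)⁵ℏ⁸) = 3.01 × 10¹³ Pa
7.10 × 4.68 × 10¹¹³ / 3.01 × 10¹³ = 1.10 × 10¹⁰¹

1.10 × 10¹⁰¹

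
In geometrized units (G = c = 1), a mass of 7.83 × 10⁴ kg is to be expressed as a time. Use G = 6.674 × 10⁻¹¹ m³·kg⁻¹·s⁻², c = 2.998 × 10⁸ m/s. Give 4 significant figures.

Mass → time via G/c³.
7.83 × 10⁴ kg × (G/c³) = 1.939 × 10⁻³¹ s

1.939 × 10⁻³¹ s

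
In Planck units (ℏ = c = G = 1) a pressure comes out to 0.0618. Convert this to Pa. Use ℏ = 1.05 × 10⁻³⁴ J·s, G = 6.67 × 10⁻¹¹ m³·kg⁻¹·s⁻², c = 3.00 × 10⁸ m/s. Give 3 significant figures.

One Planck pressure: p_P = c⁷/(ℏG²) = 4.68 × 10¹¹³ Pa.
0.0618 × 4.68 × 10¹¹³ Pa = 2.89 × 10¹¹² Pa

2.89 × 10¹¹² Pa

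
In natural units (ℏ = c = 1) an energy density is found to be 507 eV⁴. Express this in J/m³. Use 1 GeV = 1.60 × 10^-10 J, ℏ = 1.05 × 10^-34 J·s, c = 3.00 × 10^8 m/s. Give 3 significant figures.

1.06 × 10^4 J/m³

[E]/[L]³ = [E]⁴/(ℏc)³; restore (ℏc)⁻³.
1 GeV⁴ → 1/(ℏc)³ × (1 GeV in J)⁴ = 2.10 × 10^37 J/m³.
Convert the energy scale: 507 eV⁴ = 5.07 × 10^-34 GeV⁴.
Result: 5.07 × 10^-34 × 2.10 × 10^37 = 1.06 × 10^4 J/m³.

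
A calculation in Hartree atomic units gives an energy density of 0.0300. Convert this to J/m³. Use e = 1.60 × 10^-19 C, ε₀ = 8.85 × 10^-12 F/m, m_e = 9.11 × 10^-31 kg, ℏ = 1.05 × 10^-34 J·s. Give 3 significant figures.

One atomic unit of energy density: u_au = E_h/a₀³ = m_e⁴e¹⁰/((4πε₀)⁵ℏ⁸) = 3.01 × 10^13 J/m³.
0.0300 × 3.01 × 10^13 J/m³ = 9.04 × 10^11 J/m³

9.04 × 10^11 J/m³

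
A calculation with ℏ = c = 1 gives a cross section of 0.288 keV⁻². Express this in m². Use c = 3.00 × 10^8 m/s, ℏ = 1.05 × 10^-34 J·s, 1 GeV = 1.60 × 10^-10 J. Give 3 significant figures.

1.12 × 10^-20 m²

Area is [L]² = [E]⁻²·(ℏc)²; restore (ℏc)².
1 GeV⁻² → (ℏc)² × (1 GeV in J)⁻² = 3.88 × 10^-32 m².
Convert the energy scale: 0.288 keV⁻² = 2.88 × 10^11 GeV⁻².
Result: 2.88 × 10^11 × 3.88 × 10^-32 = 1.12 × 10^-20 m².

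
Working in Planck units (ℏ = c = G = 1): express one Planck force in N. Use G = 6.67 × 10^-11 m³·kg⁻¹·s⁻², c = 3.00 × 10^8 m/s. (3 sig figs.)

The unique combination of the constants set to 1 with dimensions of force is F_P = c⁴/G.
  = 8.10 × 10^33 / 6.67 × 10^-11
  = 1.21 × 10^44 N

1.21 × 10^44 N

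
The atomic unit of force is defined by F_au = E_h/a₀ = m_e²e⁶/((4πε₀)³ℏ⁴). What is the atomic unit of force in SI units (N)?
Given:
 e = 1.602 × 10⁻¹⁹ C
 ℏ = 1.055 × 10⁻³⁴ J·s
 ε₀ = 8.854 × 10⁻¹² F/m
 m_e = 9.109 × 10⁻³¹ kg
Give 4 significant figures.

8.220 × 10⁻⁸ N

F_au = E_h/a₀ = m_e²e⁶/((4πε₀)³ℏ⁴)
E_h = 4.354 × 10⁻¹⁸ J
a₀ = 5.297 × 10⁻¹¹ m
E_h/a₀ = 8.220 × 10⁻⁸ N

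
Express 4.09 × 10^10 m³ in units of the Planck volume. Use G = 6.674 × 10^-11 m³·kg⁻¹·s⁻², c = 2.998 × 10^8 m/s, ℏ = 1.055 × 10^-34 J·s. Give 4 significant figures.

9.683 × 10^114

Planck volume: V_P = (ℏG/c³)^(3/2) = 4.224 × 10^-105 m³.
4.09 × 10^10 / 4.224 × 10^-105 = 9.683 × 10^114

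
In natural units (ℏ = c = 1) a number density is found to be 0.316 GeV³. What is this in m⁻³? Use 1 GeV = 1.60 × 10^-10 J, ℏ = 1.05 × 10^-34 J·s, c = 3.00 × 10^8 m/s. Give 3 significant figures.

4.14 × 10^46 m⁻³

Number density is [L]⁻³ = [E]³/(ℏc)³.
1 GeV³ → 1/(ℏc)³ × (1 GeV in J)³ = 1.31 × 10^47 m⁻³.
Result: 0.316 × 1.31 × 10^47 = 4.14 × 10^46 m⁻³.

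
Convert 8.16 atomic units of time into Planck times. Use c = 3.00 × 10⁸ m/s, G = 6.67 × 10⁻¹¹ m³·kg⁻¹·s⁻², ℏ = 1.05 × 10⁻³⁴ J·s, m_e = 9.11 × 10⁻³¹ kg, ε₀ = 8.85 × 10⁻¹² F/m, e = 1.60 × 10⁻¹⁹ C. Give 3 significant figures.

atomic unit of time: τ_au = (4πε₀)²ℏ³/(m_e e⁴) = 2.40 × 10⁻¹⁷ s
Planck time: t_P = √(ℏG/c⁵) = 5.37 × 10⁻⁴⁴ s
8.16 × 2.40 × 10⁻¹⁷ / 5.37 × 10⁻⁴⁴ = 3.65 × 10²⁷

3.65 × 10²⁷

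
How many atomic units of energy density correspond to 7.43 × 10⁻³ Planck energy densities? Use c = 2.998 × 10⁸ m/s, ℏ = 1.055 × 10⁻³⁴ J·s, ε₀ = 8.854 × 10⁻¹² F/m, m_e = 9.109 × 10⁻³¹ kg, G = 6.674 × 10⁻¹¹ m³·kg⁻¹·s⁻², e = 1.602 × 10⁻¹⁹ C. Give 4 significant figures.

1.175 × 10⁹⁸

Planck energy density: u_P = c⁷/(ℏG²) = 4.632 × 10¹¹³ J/m³
atomic unit of energy density: u_au = E_h/a₀³ = m_e⁴e¹⁰/((4πε₀)⁵ℏ⁸) = 2.929 × 10¹³ J/m³
7.43 × 10⁻³ × 4.632 × 10¹¹³ / 2.929 × 10¹³ = 1.175 × 10⁹⁸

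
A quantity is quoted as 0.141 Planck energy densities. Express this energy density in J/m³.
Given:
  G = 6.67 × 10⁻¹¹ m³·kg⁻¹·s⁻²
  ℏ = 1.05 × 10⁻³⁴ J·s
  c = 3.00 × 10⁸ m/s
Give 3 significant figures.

One Planck energy density: u_P = c⁷/(ℏG²) = 4.68 × 10¹¹³ J/m³.
0.141 × 4.68 × 10¹¹³ J/m³ = 6.60 × 10¹¹² J/m³

6.60 × 10¹¹² J/m³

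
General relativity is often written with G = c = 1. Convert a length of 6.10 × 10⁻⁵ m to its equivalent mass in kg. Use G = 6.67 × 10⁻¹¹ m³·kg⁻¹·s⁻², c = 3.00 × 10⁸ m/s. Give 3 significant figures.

8.23 × 10²² kg

Length → mass via c²/G.
6.10 × 10⁻⁵ m × (c²/G) = 8.23 × 10²² kg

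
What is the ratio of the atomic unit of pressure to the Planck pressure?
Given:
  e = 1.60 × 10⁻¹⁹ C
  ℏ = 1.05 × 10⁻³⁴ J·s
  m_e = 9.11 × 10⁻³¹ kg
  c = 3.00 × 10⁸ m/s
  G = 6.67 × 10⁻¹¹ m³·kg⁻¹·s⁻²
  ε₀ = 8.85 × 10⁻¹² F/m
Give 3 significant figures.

6.44 × 10⁻¹⁰¹

atomic unit of pressure: P_au = E_h/a₀³ = m_e⁴e¹⁰/((4πε₀)⁵ℏ⁸) = 3.01 × 10¹³ Pa
Planck pressure: p_P = c⁷/(ℏG²) = 4.68 × 10¹¹³ Pa
ratio = 3.01 × 10¹³ / 4.68 × 10¹¹³ = 6.44 × 10⁻¹⁰¹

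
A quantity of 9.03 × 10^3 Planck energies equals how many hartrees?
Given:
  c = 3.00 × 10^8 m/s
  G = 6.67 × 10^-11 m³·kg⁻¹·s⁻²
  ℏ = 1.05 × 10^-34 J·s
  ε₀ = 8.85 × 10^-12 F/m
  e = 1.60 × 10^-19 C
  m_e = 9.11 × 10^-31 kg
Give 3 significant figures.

Planck energy: E_P = √(ℏc⁵/G) = 1.96 × 10^9 J
hartree: E_h = m_e e⁴/(4πε₀ℏ)² = 4.38 × 10^-18 J
9.03 × 10^3 × 1.96 × 10^9 / 4.38 × 10^-18 = 4.03 × 10^30

4.03 × 10^30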